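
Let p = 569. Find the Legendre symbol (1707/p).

First reduce: 1707 ≡ 0 (mod 569).
Top reduces to 0: gcd > 1, so the symbol is 0.

0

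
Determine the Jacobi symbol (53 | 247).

-1

Reciprocity: 53 ≡ 1 and 247 ≡ 3 (mod 4), so (53/247) = +(247/53).
Reduce top mod 53: now compute (35/53).
Reciprocity: 35 ≡ 3 and 53 ≡ 1 (mod 4), so (35/53) = +(53/35).
Reduce top mod 35: now compute (18/35).
Pull out 2: since 35 ≡ 3 (mod 8), (2/35) = -1.
Reciprocity: 9 ≡ 1 and 35 ≡ 3 (mod 4), so (9/35) = +(35/9).
Reduce top mod 9: now compute (8/9).
Pull out 2^3: since 9 ≡ 1 (mod 8), (2/9) = +1, so (2/9)^3 = +1.
Reached (1/9) = 1. Collecting the sign flips along the way, the symbol is -1.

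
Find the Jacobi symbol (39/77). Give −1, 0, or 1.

-1

Reciprocity: 39 ≡ 3 and 77 ≡ 1 (mod 4), so (39/77) = +(77/39).
Reduce top mod 39: now compute (38/39).
Pull out 2: since 39 ≡ 7 (mod 8), (2/39) = +1.
Reciprocity: 19 ≡ 3 and 39 ≡ 3 (mod 4), so (19/39) = −(39/19).
Reduce top mod 19: now compute (1/19).
Reached (1/19) = 1. Collecting the sign flips along the way, the symbol is -1.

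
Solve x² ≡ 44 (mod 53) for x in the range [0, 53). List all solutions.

53 ≡ 1 (mod 4), so we find a root by search.
Trying successive values, 16² = 256 ≡ 44 (mod 53). The other root is 53 − 16 = 37.

16, 37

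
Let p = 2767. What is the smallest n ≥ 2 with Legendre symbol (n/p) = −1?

3

(2/2767) = +1, so 2 is a residue.
(3/2767) = −1, so 3 is the smallest positive non-residue mod 2767.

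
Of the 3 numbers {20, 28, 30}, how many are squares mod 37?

(20/37) = -1 → non-residue.
(28/37) = +1 → QR.
(30/37) = +1 → QR.
Total quadratic residues among the 3: 2.

2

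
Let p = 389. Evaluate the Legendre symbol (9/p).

Euler's criterion: (9/389) ≡ 9^194 (mod 389).
9^2 ≡ 81 (mod 389)
9^4 ≡ 337 (mod 389)
9^8 ≡ 370 (mod 389)
9^16 ≡ 361 (mod 389)
9^32 ≡ 6 (mod 389)
9^64 ≡ 36 (mod 389)
9^128 ≡ 129 (mod 389)
9^194 = 9^(128+64+2) ≡ 1 (mod 389).
Result is 1, so (9/389) = 1.

1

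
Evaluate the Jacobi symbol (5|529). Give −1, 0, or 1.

Reciprocity: 5 ≡ 1 and 529 ≡ 1 (mod 4), so (5/529) = +(529/5).
Reduce top mod 5: now compute (4/5).
Pull out 2^2: since 5 ≡ 5 (mod 8), (2/5) = -1, so (2/5)^2 = +1.
Reached (1/5) = 1. Collecting the sign flips along the way, the symbol is +1.

1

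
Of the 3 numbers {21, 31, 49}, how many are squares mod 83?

(21/83) = +1 → QR.
(31/83) = +1 → QR.
(49/83) = +1 → QR.
Total quadratic residues among the 3: 3.

3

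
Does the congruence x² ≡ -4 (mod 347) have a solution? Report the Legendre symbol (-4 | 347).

First reduce: -4 ≡ 343 (mod 347).
Reciprocity: 343 ≡ 3 and 347 ≡ 3 (mod 4), so (343/347) = −(347/343).
Reduce top mod 343: now compute (4/343).
Pull out 2^2: since 343 ≡ 7 (mod 8), (2/343) = +1, so (2/343)^2 = +1.
Reached (1/343) = 1. Collecting the sign flips along the way, the symbol is -1.

-1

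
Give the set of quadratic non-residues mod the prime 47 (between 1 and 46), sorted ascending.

Square k = 1,…,23 (k and 47−k give the same square):
1²=1, 2²=4, 3²=9, 4²=16, 5²=25, 6²=36, 7²≡2, 8²≡17, 9²≡34, 10²≡6, 11²≡27, 12²≡3, 13²≡28, 14²≡8, 15²≡37, 16²≡21, 17²≡7, 18²≡42, 19²≡32, 20²≡24, 21²≡18, 22²≡14, 23²≡12 (mod 47).
The residues are {1, 2, 3, 4, 6, 7, 8, 9, 12, 14, 16, 17, 18, 21, 24, 25, 27, 28, 32, 34, 36, 37, 42}; the non-residues are the remaining 23 nonzero classes.

5,10,11,13,15,19,20,22,23,26,29,30,31,33,35,38,39,40,41,43,44,45,46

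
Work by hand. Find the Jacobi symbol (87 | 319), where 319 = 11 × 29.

Reciprocity: 87 ≡ 3 and 319 ≡ 3 (mod 4), so (87/319) = −(319/87).
Reduce top mod 87: now compute (58/87).
Pull out 2: since 87 ≡ 7 (mod 8), (2/87) = +1.
Reciprocity: 29 ≡ 1 and 87 ≡ 3 (mod 4), so (29/87) = +(87/29).
Reduce top mod 29: now compute (0/29).
Top reduces to 0: gcd > 1, so the symbol is 0.

0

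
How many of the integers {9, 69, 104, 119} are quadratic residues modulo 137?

(9/137) = +1 → QR.
(69/137) = +1 → QR.
(104/137) = -1 → non-residue.
(119/137) = +1 → QR.
Total quadratic residues among the 4: 3.

3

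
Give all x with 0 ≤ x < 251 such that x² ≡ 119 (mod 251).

118, 133

Since 251 ≡ 3 (mod 4), a square root of 119 is 119^((251+1)/4) = 119^63 mod 251.
Repeated squaring: 119^2≡105, 119^4≡232, 119^8≡110, 119^16≡52, 119^32≡194 (mod 251).
119^63 = 119^(32+16+8+4+2+1) ≡ 118 (mod 251).
Check: 118² = 13924 ≡ 119 (mod 251). The two roots are 118 and 133.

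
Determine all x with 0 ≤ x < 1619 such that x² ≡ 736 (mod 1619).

Since 1619 ≡ 3 (mod 4), a square root of 736 is 736^((1619+1)/4) = 736^405 mod 1619.
Repeated squaring: 736^2≡950, 736^4≡717, 736^8≡866, 736^16≡359, 736^32≡980, 736^64≡333, 736^128≡797, 736^256≡561 (mod 1619).
736^405 = 736^(256+128+16+4+1) ≡ 142 (mod 1619).
Check: 142² = 20164 ≡ 736 (mod 1619). The two roots are 142 and 1477.

142, 1477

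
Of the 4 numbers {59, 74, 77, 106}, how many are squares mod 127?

1

(59/127) = -1 → non-residue.
(74/127) = +1 → QR.
(77/127) = -1 → non-residue.
(106/127) = -1 → non-residue.
Total quadratic residues among the 4: 1.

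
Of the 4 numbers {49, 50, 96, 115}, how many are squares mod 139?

2

(49/139) = +1 → QR.
(50/139) = -1 → non-residue.
(96/139) = +1 → QR.
(115/139) = -1 → non-residue.
Total quadratic residues among the 4: 2.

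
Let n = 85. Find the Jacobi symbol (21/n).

Reciprocity: 21 ≡ 1 and 85 ≡ 1 (mod 4), so (21/85) = +(85/21).
Reduce top mod 21: now compute (1/21).
Reached (1/21) = 1. Collecting the sign flips along the way, the symbol is +1.

1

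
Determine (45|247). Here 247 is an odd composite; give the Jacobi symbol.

-1

Reciprocity: 45 ≡ 1 and 247 ≡ 3 (mod 4), so (45/247) = +(247/45).
Reduce top mod 45: now compute (22/45).
Pull out 2: since 45 ≡ 5 (mod 8), (2/45) = -1.
Reciprocity: 11 ≡ 3 and 45 ≡ 1 (mod 4), so (11/45) = +(45/11).
Reduce top mod 11: now compute (1/11).
Reached (1/11) = 1. Collecting the sign flips along the way, the symbol is -1.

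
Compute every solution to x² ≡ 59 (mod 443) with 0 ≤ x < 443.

Since 443 ≡ 3 (mod 4), a square root of 59 is 59^((443+1)/4) = 59^111 mod 443.
Repeated squaring: 59^2≡380, 59^4≡425, 59^8≡324, 59^16≡428, 59^32≡225, 59^64≡123 (mod 443).
59^111 = 59^(64+32+8+4+2+1) ≡ 67 (mod 443).
Check: 67² = 4489 ≡ 59 (mod 443). The two roots are 67 and 376.

67, 376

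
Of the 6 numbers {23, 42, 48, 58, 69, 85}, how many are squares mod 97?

2

(23/97) = -1 → non-residue.
(42/97) = -1 → non-residue.
(48/97) = +1 → QR.
(58/97) = -1 → non-residue.
(69/97) = -1 → non-residue.
(85/97) = +1 → QR.
Total quadratic residues among the 6: 2.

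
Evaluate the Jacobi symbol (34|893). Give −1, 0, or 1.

-1

Pull out 2: since 893 ≡ 5 (mod 8), (2/893) = -1.
Reciprocity: 17 ≡ 1 and 893 ≡ 1 (mod 4), so (17/893) = +(893/17).
Reduce top mod 17: now compute (9/17).
Reciprocity: 9 ≡ 1 and 17 ≡ 1 (mod 4), so (9/17) = +(17/9).
Reduce top mod 9: now compute (8/9).
Pull out 2^3: since 9 ≡ 1 (mod 8), (2/9) = +1, so (2/9)^3 = +1.
Reached (1/9) = 1. Collecting the sign flips along the way, the symbol is -1.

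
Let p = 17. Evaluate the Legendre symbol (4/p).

1

Pull out 2^2: since 17 ≡ 1 (mod 8), (2/17) = +1, so (2/17)^2 = +1.
Reached (1/17) = 1. Collecting the sign flips along the way, the symbol is +1.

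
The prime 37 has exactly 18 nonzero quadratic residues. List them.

Square k = 1,…,18 (k and 37−k give the same square):
1²=1, 2²=4, 3²=9, 4²=16, 5²=25, 6²=36, 7²≡12, 8²≡27, 9²≡7, 10²≡26, 11²≡10, 12²≡33, 13²≡21, 14²≡11, 15²≡3, 16²≡34, 17²≡30, 18²≡28 (mod 37).
So the quadratic residues mod 37 are {1, 3, 4, 7, 9, 10, 11, 12, 16, 21, 25, 26, 27, 28, 30, 33, 34, 36}.

1 3 4 7 9 10 11 12 16 21 25 26 27 28 30 33 34 36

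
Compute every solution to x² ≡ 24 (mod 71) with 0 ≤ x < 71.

Since 71 ≡ 3 (mod 4), a square root of 24 is 24^((71+1)/4) = 24^18 mod 71.
Repeated squaring: 24^2≡8, 24^4≡64, 24^8≡49, 24^16≡58 (mod 71).
24^18 = 24^(16+2) ≡ 38 (mod 71).
Check: 38² = 1444 ≡ 24 (mod 71). The two roots are 33 and 38.

33, 38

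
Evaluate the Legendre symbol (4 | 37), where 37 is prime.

1

Euler's criterion: (4/37) ≡ 4^18 (mod 37).
4^2 ≡ 16 (mod 37)
4^4 ≡ 34 (mod 37)
4^8 ≡ 9 (mod 37)
4^16 ≡ 7 (mod 37)
4^18 = 4^(16+2) ≡ 1 (mod 37).
Result is 1, so (4/37) = 1.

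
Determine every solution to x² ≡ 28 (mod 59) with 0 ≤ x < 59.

21, 38

Since 59 ≡ 3 (mod 4), a square root of 28 is 28^((59+1)/4) = 28^15 mod 59.
Repeated squaring: 28^2≡17, 28^4≡53, 28^8≡36 (mod 59).
28^15 = 28^(8+4+2+1) ≡ 21 (mod 59).
Check: 21² = 441 ≡ 28 (mod 59). The two roots are 21 and 38.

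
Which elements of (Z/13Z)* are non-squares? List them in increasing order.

2, 5, 6, 7, 8, 11

Square k = 1,…,6 (k and 13−k give the same square):
1²=1, 2²=4, 3²=9, 4²≡3, 5²≡12, 6²≡10 (mod 13).
The residues are {1, 3, 4, 9, 10, 12}; the non-residues are the remaining 6 nonzero classes.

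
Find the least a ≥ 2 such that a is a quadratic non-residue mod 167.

5

(2/167) = +1, so 2 is a residue.
(3/167) = +1, so 3 is a residue.
(4/167) = +1, so 4 is a residue.
(5/167) = −1, so 5 is the smallest positive non-residue mod 167.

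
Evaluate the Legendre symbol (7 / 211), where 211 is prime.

-1

Reciprocity: 7 ≡ 3 and 211 ≡ 3 (mod 4), so (7/211) = −(211/7).
Reduce top mod 7: now compute (1/7).
Reached (1/7) = 1. Collecting the sign flips along the way, the symbol is -1.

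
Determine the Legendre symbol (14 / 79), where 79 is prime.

Euler's criterion: (14/79) ≡ 14^39 (mod 79).
14^2 ≡ 38 (mod 79)
14^4 ≡ 22 (mod 79)
14^8 ≡ 10 (mod 79)
14^16 ≡ 21 (mod 79)
14^32 ≡ 46 (mod 79)
14^39 = 14^(32+4+2+1) ≡ 78 (mod 79).
Result is 78 ≡ −1, so (14/79) = −1.

-1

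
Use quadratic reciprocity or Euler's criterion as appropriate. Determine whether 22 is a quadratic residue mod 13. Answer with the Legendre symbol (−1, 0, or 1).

1

First reduce: 22 ≡ 9 (mod 13).
Reciprocity: 9 ≡ 1 and 13 ≡ 1 (mod 4), so (9/13) = +(13/9).
Reduce top mod 9: now compute (4/9).
Pull out 2^2: since 9 ≡ 1 (mod 8), (2/9) = +1, so (2/9)^2 = +1.
Reached (1/9) = 1. Collecting the sign flips along the way, the symbol is +1.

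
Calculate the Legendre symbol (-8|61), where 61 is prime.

Euler's criterion: (-8/61) ≡ 53^30 (mod 61).
53^2 ≡ 3 (mod 61)
53^4 ≡ 9 (mod 61)
53^8 ≡ 20 (mod 61)
53^16 ≡ 34 (mod 61)
53^30 = 53^(16+8+4+2) ≡ 60 (mod 61).
Result is 60 ≡ −1, so (-8/61) = −1.

-1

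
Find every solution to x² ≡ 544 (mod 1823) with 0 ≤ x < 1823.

Since 1823 ≡ 3 (mod 4), a square root of 544 is 544^((1823+1)/4) = 544^456 mod 1823.
Repeated squaring: 544^2≡610, 544^4≡208, 544^8≡1335, 544^16≡1154, 544^32≡926, 544^64≡666, 544^128≡567, 544^256≡641 (mod 1823).
544^456 = 544^(256+128+64+8) ≡ 167 (mod 1823).
Check: 167² = 27889 ≡ 544 (mod 1823). The two roots are 167 and 1656.

167, 1656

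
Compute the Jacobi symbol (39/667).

Reciprocity: 39 ≡ 3 and 667 ≡ 3 (mod 4), so (39/667) = −(667/39).
Reduce top mod 39: now compute (4/39).
Pull out 2^2: since 39 ≡ 7 (mod 8), (2/39) = +1, so (2/39)^2 = +1.
Reached (1/39) = 1. Collecting the sign flips along the way, the symbol is -1.

-1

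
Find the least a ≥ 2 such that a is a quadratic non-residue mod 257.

(2/257) = +1, so 2 is a residue.
(3/257) = −1, so 3 is the smallest positive non-residue mod 257.

3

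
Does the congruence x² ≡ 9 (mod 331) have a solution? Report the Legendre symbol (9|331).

Reciprocity: 9 ≡ 1 and 331 ≡ 3 (mod 4), so (9/331) = +(331/9).
Reduce top mod 9: now compute (7/9).
Reciprocity: 7 ≡ 3 and 9 ≡ 1 (mod 4), so (7/9) = +(9/7).
Reduce top mod 7: now compute (2/7).
Pull out 2: since 7 ≡ 7 (mod 8), (2/7) = +1.
Reached (1/7) = 1. Collecting the sign flips along the way, the symbol is +1.

1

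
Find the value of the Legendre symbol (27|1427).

Reciprocity: 27 ≡ 3 and 1427 ≡ 3 (mod 4), so (27/1427) = −(1427/27).
Reduce top mod 27: now compute (23/27).
Reciprocity: 23 ≡ 3 and 27 ≡ 3 (mod 4), so (23/27) = −(27/23).
Reduce top mod 23: now compute (4/23).
Pull out 2^2: since 23 ≡ 7 (mod 8), (2/23) = +1, so (2/23)^2 = +1.
Reached (1/23) = 1. Collecting the sign flips along the way, the symbol is +1.

1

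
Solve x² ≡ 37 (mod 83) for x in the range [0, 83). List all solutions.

28, 55

Since 83 ≡ 3 (mod 4), a square root of 37 is 37^((83+1)/4) = 37^21 mod 83.
Repeated squaring: 37^2≡41, 37^4≡21, 37^8≡26, 37^16≡12 (mod 83).
37^21 = 37^(16+4+1) ≡ 28 (mod 83).
Check: 28² = 784 ≡ 37 (mod 83). The two roots are 28 and 55.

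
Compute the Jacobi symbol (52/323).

-1

Pull out 2^2: since 323 ≡ 3 (mod 8), (2/323) = -1, so (2/323)^2 = +1.
Reciprocity: 13 ≡ 1 and 323 ≡ 3 (mod 4), so (13/323) = +(323/13).
Reduce top mod 13: now compute (11/13).
Reciprocity: 11 ≡ 3 and 13 ≡ 1 (mod 4), so (11/13) = +(13/11).
Reduce top mod 11: now compute (2/11).
Pull out 2: since 11 ≡ 3 (mod 8), (2/11) = -1.
Reached (1/11) = 1. Collecting the sign flips along the way, the symbol is -1.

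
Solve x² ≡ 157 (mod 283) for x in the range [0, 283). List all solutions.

52, 231

Since 283 ≡ 3 (mod 4), a square root of 157 is 157^((283+1)/4) = 157^71 mod 283.
Repeated squaring: 157^2≡28, 157^4≡218, 157^8≡263, 157^16≡117, 157^32≡105, 157^64≡271 (mod 283).
157^71 = 157^(64+4+2+1) ≡ 52 (mod 283).
Check: 52² = 2704 ≡ 157 (mod 283). The two roots are 52 and 231.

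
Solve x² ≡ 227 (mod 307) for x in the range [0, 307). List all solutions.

29, 278

Since 307 ≡ 3 (mod 4), a square root of 227 is 227^((307+1)/4) = 227^77 mod 307.
Repeated squaring: 227^2≡260, 227^4≡60, 227^8≡223, 227^16≡302, 227^32≡25, 227^64≡11 (mod 307).
227^77 = 227^(64+8+4+1) ≡ 278 (mod 307).
Check: 278² = 77284 ≡ 227 (mod 307). The two roots are 29 and 278.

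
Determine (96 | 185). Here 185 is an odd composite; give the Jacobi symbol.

-1

Pull out 2^5: since 185 ≡ 1 (mod 8), (2/185) = +1, so (2/185)^5 = +1.
Reciprocity: 3 ≡ 3 and 185 ≡ 1 (mod 4), so (3/185) = +(185/3).
Reduce top mod 3: now compute (2/3).
Pull out 2: since 3 ≡ 3 (mod 8), (2/3) = -1.
Reached (1/3) = 1. Collecting the sign flips along the way, the symbol is -1.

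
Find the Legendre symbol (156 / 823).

Pull out 2^2: since 823 ≡ 7 (mod 8), (2/823) = +1, so (2/823)^2 = +1.
Reciprocity: 39 ≡ 3 and 823 ≡ 3 (mod 4), so (39/823) = −(823/39).
Reduce top mod 39: now compute (4/39).
Pull out 2^2: since 39 ≡ 7 (mod 8), (2/39) = +1, so (2/39)^2 = +1.
Reached (1/39) = 1. Collecting the sign flips along the way, the symbol is -1.

-1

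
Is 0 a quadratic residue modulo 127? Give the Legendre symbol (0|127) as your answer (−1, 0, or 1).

0

Top reduces to 0: gcd > 1, so the symbol is 0.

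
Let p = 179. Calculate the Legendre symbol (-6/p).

1

Euler's criterion: (-6/179) ≡ 173^89 (mod 179).
173^2 ≡ 36 (mod 179)
173^4 ≡ 43 (mod 179)
173^8 ≡ 59 (mod 179)
173^16 ≡ 80 (mod 179)
173^32 ≡ 135 (mod 179)
173^64 ≡ 146 (mod 179)
173^89 = 173^(64+16+8+1) ≡ 1 (mod 179).
Result is 1, so (-6/179) = 1.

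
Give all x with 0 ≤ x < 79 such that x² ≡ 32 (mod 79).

36, 43

Since 79 ≡ 3 (mod 4), a square root of 32 is 32^((79+1)/4) = 32^20 mod 79.
Repeated squaring: 32^2≡76, 32^4≡9, 32^8≡2, 32^16≡4 (mod 79).
32^20 = 32^(16+4) ≡ 36 (mod 79).
Check: 36² = 1296 ≡ 32 (mod 79). The two roots are 36 and 43.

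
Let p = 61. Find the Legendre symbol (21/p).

Euler's criterion: (21/61) ≡ 21^30 (mod 61).
21^2 ≡ 14 (mod 61)
21^4 ≡ 13 (mod 61)
21^8 ≡ 47 (mod 61)
21^16 ≡ 13 (mod 61)
21^30 = 21^(16+8+4+2) ≡ 60 (mod 61).
Result is 60 ≡ −1, so (21/61) = −1.

-1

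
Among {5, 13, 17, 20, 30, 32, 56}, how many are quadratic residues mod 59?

3

(5/59) = +1 → QR.
(13/59) = -1 → non-residue.
(17/59) = +1 → QR.
(20/59) = +1 → QR.
(30/59) = -1 → non-residue.
(32/59) = -1 → non-residue.
(56/59) = -1 → non-residue.
Total quadratic residues among the 7: 3.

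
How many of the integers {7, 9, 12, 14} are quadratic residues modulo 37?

(7/37) = +1 → QR.
(9/37) = +1 → QR.
(12/37) = +1 → QR.
(14/37) = -1 → non-residue.
Total quadratic residues among the 4: 3.

3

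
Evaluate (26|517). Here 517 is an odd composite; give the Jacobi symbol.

-1

Pull out 2: since 517 ≡ 5 (mod 8), (2/517) = -1.
Reciprocity: 13 ≡ 1 and 517 ≡ 1 (mod 4), so (13/517) = +(517/13).
Reduce top mod 13: now compute (10/13).
Pull out 2: since 13 ≡ 5 (mod 8), (2/13) = -1.
Reciprocity: 5 ≡ 1 and 13 ≡ 1 (mod 4), so (5/13) = +(13/5).
Reduce top mod 5: now compute (3/5).
Reciprocity: 3 ≡ 3 and 5 ≡ 1 (mod 4), so (3/5) = +(5/3).
Reduce top mod 3: now compute (2/3).
Pull out 2: since 3 ≡ 3 (mod 8), (2/3) = -1.
Reached (1/3) = 1. Collecting the sign flips along the way, the symbol is -1.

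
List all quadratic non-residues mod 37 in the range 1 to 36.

2, 5, 6, 8, 13, 14, 15, 17, 18, 19, 20, 22, 23, 24, 29, 31, 32, 35

Square k = 1,…,18 (k and 37−k give the same square):
1²=1, 2²=4, 3²=9, 4²=16, 5²=25, 6²=36, 7²≡12, 8²≡27, 9²≡7, 10²≡26, 11²≡10, 12²≡33, 13²≡21, 14²≡11, 15²≡3, 16²≡34, 17²≡30, 18²≡28 (mod 37).
The residues are {1, 3, 4, 7, 9, 10, 11, 12, 16, 21, 25, 26, 27, 28, 30, 33, 34, 36}; the non-residues are the remaining 18 nonzero classes.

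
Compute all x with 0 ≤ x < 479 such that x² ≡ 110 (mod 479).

Since 479 ≡ 3 (mod 4), a square root of 110 is 110^((479+1)/4) = 110^120 mod 479.
Repeated squaring: 110^2≡125, 110^4≡297, 110^8≡73, 110^16≡60, 110^32≡247, 110^64≡176 (mod 479).
110^120 = 110^(64+32+16+8) ≡ 70 (mod 479).
Check: 70² = 4900 ≡ 110 (mod 479). The two roots are 70 and 409.

70, 409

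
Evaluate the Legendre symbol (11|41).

-1

Euler's criterion: (11/41) ≡ 11^20 (mod 41).
11^2 ≡ 39 (mod 41)
11^4 ≡ 4 (mod 41)
11^8 ≡ 16 (mod 41)
11^16 ≡ 10 (mod 41)
11^20 = 11^(16+4) ≡ 40 (mod 41).
Result is 40 ≡ −1, so (11/41) = −1.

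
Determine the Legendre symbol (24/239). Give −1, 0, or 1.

1

Pull out 2^3: since 239 ≡ 7 (mod 8), (2/239) = +1, so (2/239)^3 = +1.
Reciprocity: 3 ≡ 3 and 239 ≡ 3 (mod 4), so (3/239) = −(239/3).
Reduce top mod 3: now compute (2/3).
Pull out 2: since 3 ≡ 3 (mod 8), (2/3) = -1.
Reached (1/3) = 1. Collecting the sign flips along the way, the symbol is +1.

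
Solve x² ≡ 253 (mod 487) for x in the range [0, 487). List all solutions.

184, 303

Since 487 ≡ 3 (mod 4), a square root of 253 is 253^((487+1)/4) = 253^122 mod 487.
Repeated squaring: 253^2≡212, 253^4≡140, 253^8≡120, 253^16≡277, 253^32≡270, 253^64≡337 (mod 487).
253^122 = 253^(64+32+16+8+2) ≡ 303 (mod 487).
Check: 303² = 91809 ≡ 253 (mod 487). The two roots are 184 and 303.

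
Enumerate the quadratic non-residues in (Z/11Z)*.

Square k = 1,…,5 (k and 11−k give the same square):
1²=1, 2²=4, 3²=9, 4²≡5, 5²≡3 (mod 11).
The residues are {1, 3, 4, 5, 9}; the non-residues are the remaining 5 nonzero classes.

2, 6, 7, 8, 10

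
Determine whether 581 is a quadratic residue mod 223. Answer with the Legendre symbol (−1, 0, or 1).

1

Euler's criterion: (581/223) ≡ 135^111 (mod 223).
135^2 ≡ 162 (mod 223)
135^4 ≡ 153 (mod 223)
135^8 ≡ 217 (mod 223)
135^16 ≡ 36 (mod 223)
135^32 ≡ 181 (mod 223)
135^64 ≡ 203 (mod 223)
135^111 = 135^(64+32+8+4+2+1) ≡ 1 (mod 223).
Result is 1, so (581/223) = 1.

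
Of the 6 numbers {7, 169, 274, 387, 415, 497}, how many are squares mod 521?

2

(7/521) = -1 → non-residue.
(169/521) = +1 → QR.
(274/521) = -1 → non-residue.
(387/521) = -1 → non-residue.
(415/521) = +1 → QR.
(497/521) = -1 → non-residue.
Total quadratic residues among the 6: 2.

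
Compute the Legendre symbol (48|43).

-1

First reduce: 48 ≡ 5 (mod 43).
Reciprocity: 5 ≡ 1 and 43 ≡ 3 (mod 4), so (5/43) = +(43/5).
Reduce top mod 5: now compute (3/5).
Reciprocity: 3 ≡ 3 and 5 ≡ 1 (mod 4), so (3/5) = +(5/3).
Reduce top mod 3: now compute (2/3).
Pull out 2: since 3 ≡ 3 (mod 8), (2/3) = -1.
Reached (1/3) = 1. Collecting the sign flips along the way, the symbol is -1.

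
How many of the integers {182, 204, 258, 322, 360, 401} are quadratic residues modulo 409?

4

(182/409) = +1 → QR.
(204/409) = +1 → QR.
(258/409) = -1 → non-residue.
(322/409) = -1 → non-residue.
(360/409) = +1 → QR.
(401/409) = +1 → QR.
Total quadratic residues among the 6: 4.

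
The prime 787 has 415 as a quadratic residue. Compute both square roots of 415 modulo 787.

Since 787 ≡ 3 (mod 4), a square root of 415 is 415^((787+1)/4) = 415^197 mod 787.
Repeated squaring: 415^2≡659, 415^4≡644, 415^8≡774, 415^16≡169, 415^32≡229, 415^64≡499, 415^128≡309 (mod 787).
415^197 = 415^(128+64+4+1) ≡ 632 (mod 787).
Check: 632² = 399424 ≡ 415 (mod 787). The two roots are 155 and 632.

155, 632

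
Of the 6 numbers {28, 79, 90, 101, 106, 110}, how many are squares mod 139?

3

(28/139) = +1 → QR.
(79/139) = +1 → QR.
(90/139) = -1 → non-residue.
(101/139) = -1 → non-residue.
(106/139) = +1 → QR.
(110/139) = -1 → non-residue.
Total quadratic residues among the 6: 3.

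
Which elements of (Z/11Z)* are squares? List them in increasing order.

Square k = 1,…,5 (k and 11−k give the same square):
1²=1, 2²=4, 3²=9, 4²≡5, 5²≡3 (mod 11).
So the quadratic residues mod 11 are {1, 3, 4, 5, 9}.

1,3,4,5,9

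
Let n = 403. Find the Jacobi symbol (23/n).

-1

Reciprocity: 23 ≡ 3 and 403 ≡ 3 (mod 4), so (23/403) = −(403/23).
Reduce top mod 23: now compute (12/23).
Pull out 2^2: since 23 ≡ 7 (mod 8), (2/23) = +1, so (2/23)^2 = +1.
Reciprocity: 3 ≡ 3 and 23 ≡ 3 (mod 4), so (3/23) = −(23/3).
Reduce top mod 3: now compute (2/3).
Pull out 2: since 3 ≡ 3 (mod 8), (2/3) = -1.
Reached (1/3) = 1. Collecting the sign flips along the way, the symbol is -1.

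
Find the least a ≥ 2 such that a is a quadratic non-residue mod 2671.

3

(2/2671) = +1, so 2 is a residue.
(3/2671) = −1, so 3 is the smallest positive non-residue mod 2671.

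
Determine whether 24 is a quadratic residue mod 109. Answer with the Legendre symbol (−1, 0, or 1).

Pull out 2^3: since 109 ≡ 5 (mod 8), (2/109) = -1, so (2/109)^3 = -1.
Reciprocity: 3 ≡ 3 and 109 ≡ 1 (mod 4), so (3/109) = +(109/3).
Reduce top mod 3: now compute (1/3).
Reached (1/3) = 1. Collecting the sign flips along the way, the symbol is -1.

-1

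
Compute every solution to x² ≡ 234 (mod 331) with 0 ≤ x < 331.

Since 331 ≡ 3 (mod 4), a square root of 234 is 234^((331+1)/4) = 234^83 mod 331.
Repeated squaring: 234^2≡141, 234^4≡21, 234^8≡110, 234^16≡184, 234^32≡94, 234^64≡230 (mod 331).
234^83 = 234^(64+16+2+1) ≡ 123 (mod 331).
Check: 123² = 15129 ≡ 234 (mod 331). The two roots are 123 and 208.

123, 208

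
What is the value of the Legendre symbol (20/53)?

-1

Pull out 2^2: since 53 ≡ 5 (mod 8), (2/53) = -1, so (2/53)^2 = +1.
Reciprocity: 5 ≡ 1 and 53 ≡ 1 (mod 4), so (5/53) = +(53/5).
Reduce top mod 5: now compute (3/5).
Reciprocity: 3 ≡ 3 and 5 ≡ 1 (mod 4), so (3/5) = +(5/3).
Reduce top mod 3: now compute (2/3).
Pull out 2: since 3 ≡ 3 (mod 8), (2/3) = -1.
Reached (1/3) = 1. Collecting the sign flips along the way, the symbol is -1.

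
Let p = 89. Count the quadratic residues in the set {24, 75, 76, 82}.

0

(24/89) = -1 → non-residue.
(75/89) = -1 → non-residue.
(76/89) = -1 → non-residue.
(82/89) = -1 → non-residue.
Total quadratic residues among the 4: 0.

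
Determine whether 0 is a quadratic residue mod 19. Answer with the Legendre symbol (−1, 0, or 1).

0

Top reduces to 0: gcd > 1, so the symbol is 0.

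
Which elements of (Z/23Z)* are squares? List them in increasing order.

1,2,3,4,6,8,9,12,13,16,18

Square k = 1,…,11 (k and 23−k give the same square):
1²=1, 2²=4, 3²=9, 4²=16, 5²≡2, 6²≡13, 7²≡3, 8²≡18, 9²≡12, 10²≡8, 11²≡6 (mod 23).
So the quadratic residues mod 23 are {1, 2, 3, 4, 6, 8, 9, 12, 13, 16, 18}.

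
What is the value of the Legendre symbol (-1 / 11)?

-1

Euler's criterion: (-1/11) ≡ 10^5 (mod 11).
10^2 ≡ 1 (mod 11)
10^4 ≡ 1 (mod 11)
10^5 = 10^(4+1) ≡ 10 (mod 11).
Result is 10 ≡ −1, so (-1/11) = −1.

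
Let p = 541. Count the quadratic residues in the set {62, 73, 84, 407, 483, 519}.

(62/541) = -1 → non-residue.
(73/541) = -1 → non-residue.
(84/541) = +1 → QR.
(407/541) = +1 → QR.
(483/541) = +1 → QR.
(519/541) = +1 → QR.
Total quadratic residues among the 6: 4.

4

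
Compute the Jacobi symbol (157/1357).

1

Reciprocity: 157 ≡ 1 and 1357 ≡ 1 (mod 4), so (157/1357) = +(1357/157).
Reduce top mod 157: now compute (101/157).
Reciprocity: 101 ≡ 1 and 157 ≡ 1 (mod 4), so (101/157) = +(157/101).
Reduce top mod 101: now compute (56/101).
Pull out 2^3: since 101 ≡ 5 (mod 8), (2/101) = -1, so (2/101)^3 = -1.
Reciprocity: 7 ≡ 3 and 101 ≡ 1 (mod 4), so (7/101) = +(101/7).
Reduce top mod 7: now compute (3/7).
Reciprocity: 3 ≡ 3 and 7 ≡ 3 (mod 4), so (3/7) = −(7/3).
Reduce top mod 3: now compute (1/3).
Reached (1/3) = 1. Collecting the sign flips along the way, the symbol is +1.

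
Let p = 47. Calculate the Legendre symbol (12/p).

Euler's criterion: (12/47) ≡ 12^23 (mod 47).
12^2 ≡ 3 (mod 47)
12^4 ≡ 9 (mod 47)
12^8 ≡ 34 (mod 47)
12^16 ≡ 28 (mod 47)
12^23 = 12^(16+4+2+1) ≡ 1 (mod 47).
Result is 1, so (12/47) = 1.

1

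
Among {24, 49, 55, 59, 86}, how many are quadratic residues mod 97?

3

(24/97) = +1 → QR.
(49/97) = +1 → QR.
(55/97) = -1 → non-residue.
(59/97) = -1 → non-residue.
(86/97) = +1 → QR.
Total quadratic residues among the 5: 3.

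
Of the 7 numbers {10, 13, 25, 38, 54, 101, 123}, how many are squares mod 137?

(10/137) = -1 → non-residue.
(13/137) = -1 → non-residue.
(25/137) = +1 → QR.
(38/137) = +1 → QR.
(54/137) = -1 → non-residue.
(101/137) = +1 → QR.
(123/137) = +1 → QR.
Total quadratic residues among the 7: 4.

4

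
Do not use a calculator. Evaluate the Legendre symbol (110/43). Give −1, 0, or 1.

1

First reduce: 110 ≡ 24 (mod 43).
Pull out 2^3: since 43 ≡ 3 (mod 8), (2/43) = -1, so (2/43)^3 = -1.
Reciprocity: 3 ≡ 3 and 43 ≡ 3 (mod 4), so (3/43) = −(43/3).
Reduce top mod 3: now compute (1/3).
Reached (1/3) = 1. Collecting the sign flips along the way, the symbol is +1.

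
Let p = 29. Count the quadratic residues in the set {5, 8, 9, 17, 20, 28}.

4

(5/29) = +1 → QR.
(8/29) = -1 → non-residue.
(9/29) = +1 → QR.
(17/29) = -1 → non-residue.
(20/29) = +1 → QR.
(28/29) = +1 → QR.
Total quadratic residues among the 6: 4.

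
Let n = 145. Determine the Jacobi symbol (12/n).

Pull out 2^2: since 145 ≡ 1 (mod 8), (2/145) = +1, so (2/145)^2 = +1.
Reciprocity: 3 ≡ 3 and 145 ≡ 1 (mod 4), so (3/145) = +(145/3).
Reduce top mod 3: now compute (1/3).
Reached (1/3) = 1. Collecting the sign flips along the way, the symbol is +1.

1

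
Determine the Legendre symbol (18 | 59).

-1

Pull out 2: since 59 ≡ 3 (mod 8), (2/59) = -1.
Reciprocity: 9 ≡ 1 and 59 ≡ 3 (mod 4), so (9/59) = +(59/9).
Reduce top mod 9: now compute (5/9).
Reciprocity: 5 ≡ 1 and 9 ≡ 1 (mod 4), so (5/9) = +(9/5).
Reduce top mod 5: now compute (4/5).
Pull out 2^2: since 5 ≡ 5 (mod 8), (2/5) = -1, so (2/5)^2 = +1.
Reached (1/5) = 1. Collecting the sign flips along the way, the symbol is -1.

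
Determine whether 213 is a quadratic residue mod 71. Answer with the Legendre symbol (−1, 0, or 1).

First reduce: 213 ≡ 0 (mod 71).
Top reduces to 0: gcd > 1, so the symbol is 0.

0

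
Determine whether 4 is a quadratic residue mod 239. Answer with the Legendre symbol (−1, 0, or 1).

Pull out 2^2: since 239 ≡ 7 (mod 8), (2/239) = +1, so (2/239)^2 = +1.
Reached (1/239) = 1. Collecting the sign flips along the way, the symbol is +1.

1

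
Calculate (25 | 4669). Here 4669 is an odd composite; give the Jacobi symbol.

1

Reciprocity: 25 ≡ 1 and 4669 ≡ 1 (mod 4), so (25/4669) = +(4669/25).
Reduce top mod 25: now compute (19/25).
Reciprocity: 19 ≡ 3 and 25 ≡ 1 (mod 4), so (19/25) = +(25/19).
Reduce top mod 19: now compute (6/19).
Pull out 2: since 19 ≡ 3 (mod 8), (2/19) = -1.
Reciprocity: 3 ≡ 3 and 19 ≡ 3 (mod 4), so (3/19) = −(19/3).
Reduce top mod 3: now compute (1/3).
Reached (1/3) = 1. Collecting the sign flips along the way, the symbol is +1.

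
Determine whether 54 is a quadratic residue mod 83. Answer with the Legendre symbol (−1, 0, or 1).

-1

Euler's criterion: (54/83) ≡ 54^41 (mod 83).
54^2 ≡ 11 (mod 83)
54^4 ≡ 38 (mod 83)
54^8 ≡ 33 (mod 83)
54^16 ≡ 10 (mod 83)
54^32 ≡ 17 (mod 83)
54^41 = 54^(32+8+1) ≡ 82 (mod 83).
Result is 82 ≡ −1, so (54/83) = −1.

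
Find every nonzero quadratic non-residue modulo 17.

3,5,6,7,10,11,12,14

Square k = 1,…,8 (k and 17−k give the same square):
1²=1, 2²=4, 3²=9, 4²=16, 5²≡8, 6²≡2, 7²≡15, 8²≡13 (mod 17).
The residues are {1, 2, 4, 8, 9, 13, 15, 16}; the non-residues are the remaining 8 nonzero classes.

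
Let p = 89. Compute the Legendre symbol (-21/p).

Euler's criterion: (-21/89) ≡ 68^44 (mod 89).
68^2 ≡ 85 (mod 89)
68^4 ≡ 16 (mod 89)
68^8 ≡ 78 (mod 89)
68^16 ≡ 32 (mod 89)
68^32 ≡ 45 (mod 89)
68^44 = 68^(32+8+4) ≡ 1 (mod 89).
Result is 1, so (-21/89) = 1.

1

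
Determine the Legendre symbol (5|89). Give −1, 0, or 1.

Euler's criterion: (5/89) ≡ 5^44 (mod 89).
5^2 ≡ 25 (mod 89)
5^4 ≡ 2 (mod 89)
5^8 ≡ 4 (mod 89)
5^16 ≡ 16 (mod 89)
5^32 ≡ 78 (mod 89)
5^44 = 5^(32+8+4) ≡ 1 (mod 89).
Result is 1, so (5/89) = 1.

1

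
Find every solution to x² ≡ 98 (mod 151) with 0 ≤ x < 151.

20, 131

Since 151 ≡ 3 (mod 4), a square root of 98 is 98^((151+1)/4) = 98^38 mod 151.
Repeated squaring: 98^2≡91, 98^4≡127, 98^8≡123, 98^16≡29, 98^32≡86 (mod 151).
98^38 = 98^(32+4+2) ≡ 20 (mod 151).
Check: 20² = 400 ≡ 98 (mod 151). The two roots are 20 and 131.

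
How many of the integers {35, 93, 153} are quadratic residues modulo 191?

1

(35/191) = -1 → non-residue.
(93/191) = -1 → non-residue.
(153/191) = +1 → QR.
Total quadratic residues among the 3: 1.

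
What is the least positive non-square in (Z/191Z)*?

7

(2/191) = +1, so 2 is a residue.
(3/191) = +1, so 3 is a residue.
(4/191) = +1, so 4 is a residue.
(5/191) = +1, so 5 is a residue.
(6/191) = +1, so 6 is a residue.
(7/191) = −1, so 7 is the smallest positive non-residue mod 191.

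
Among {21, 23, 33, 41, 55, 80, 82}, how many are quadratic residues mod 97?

1

(21/97) = -1 → non-residue.
(23/97) = -1 → non-residue.
(33/97) = +1 → QR.
(41/97) = -1 → non-residue.
(55/97) = -1 → non-residue.
(80/97) = -1 → non-residue.
(82/97) = -1 → non-residue.
Total quadratic residues among the 7: 1.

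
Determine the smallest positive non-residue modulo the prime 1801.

11

(2/1801) = +1, so 2 is a residue.
(3/1801) = +1, so 3 is a residue.
(4/1801) = +1, so 4 is a residue.
(5/1801) = +1, so 5 is a residue.
(6/1801) = +1, so 6 is a residue.
(7/1801) = +1, so 7 is a residue.
(8/1801) = +1, so 8 is a residue.
(9/1801) = +1, so 9 is a residue.
(10/1801) = +1, so 10 is a residue.
(11/1801) = −1, so 11 is the smallest positive non-residue mod 1801.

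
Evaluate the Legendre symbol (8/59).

-1

Pull out 2^3: since 59 ≡ 3 (mod 8), (2/59) = -1, so (2/59)^3 = -1.
Reached (1/59) = 1. Collecting the sign flips along the way, the symbol is -1.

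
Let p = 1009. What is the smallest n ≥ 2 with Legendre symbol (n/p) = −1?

(2/1009) = +1, so 2 is a residue.
(3/1009) = +1, so 3 is a residue.
(4/1009) = +1, so 4 is a residue.
(5/1009) = +1, so 5 is a residue.
(6/1009) = +1, so 6 is a residue.
(7/1009) = +1, so 7 is a residue.
(8/1009) = +1, so 8 is a residue.
(9/1009) = +1, so 9 is a residue.
(10/1009) = +1, so 10 is a residue.
(11/1009) = −1, so 11 is the smallest positive non-residue mod 1009.

11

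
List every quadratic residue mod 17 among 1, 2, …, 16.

Square k = 1,…,8 (k and 17−k give the same square):
1²=1, 2²=4, 3²=9, 4²=16, 5²≡8, 6²≡2, 7²≡15, 8²≡13 (mod 17).
So the quadratic residues mod 17 are {1, 2, 4, 8, 9, 13, 15, 16}.

1 2 4 8 9 13 15 16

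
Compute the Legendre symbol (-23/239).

First reduce: -23 ≡ 216 (mod 239).
Pull out 2^3: since 239 ≡ 7 (mod 8), (2/239) = +1, so (2/239)^3 = +1.
Reciprocity: 27 ≡ 3 and 239 ≡ 3 (mod 4), so (27/239) = −(239/27).
Reduce top mod 27: now compute (23/27).
Reciprocity: 23 ≡ 3 and 27 ≡ 3 (mod 4), so (23/27) = −(27/23).
Reduce top mod 23: now compute (4/23).
Pull out 2^2: since 23 ≡ 7 (mod 8), (2/23) = +1, so (2/23)^2 = +1.
Reached (1/23) = 1. Collecting the sign flips along the way, the symbol is +1.

1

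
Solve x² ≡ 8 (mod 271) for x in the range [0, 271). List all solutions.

Since 271 ≡ 3 (mod 4), a square root of 8 is 8^((271+1)/4) = 8^68 mod 271.
Repeated squaring: 8^2≡64, 8^4≡31, 8^8≡148, 8^16≡224, 8^32≡41, 8^64≡55 (mod 271).
8^68 = 8^(64+4) ≡ 79 (mod 271).
Check: 79² = 6241 ≡ 8 (mod 271). The two roots are 79 and 192.

79, 192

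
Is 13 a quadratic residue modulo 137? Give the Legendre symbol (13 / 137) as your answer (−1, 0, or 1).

Euler's criterion: (13/137) ≡ 13^68 (mod 137).
13^2 ≡ 32 (mod 137)
13^4 ≡ 65 (mod 137)
13^8 ≡ 115 (mod 137)
13^16 ≡ 73 (mod 137)
13^32 ≡ 123 (mod 137)
13^64 ≡ 59 (mod 137)
13^68 = 13^(64+4) ≡ 136 (mod 137).
Result is 136 ≡ −1, so (13/137) = −1.

-1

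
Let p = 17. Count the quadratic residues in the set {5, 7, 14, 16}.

1

(5/17) = -1 → non-residue.
(7/17) = -1 → non-residue.
(14/17) = -1 → non-residue.
(16/17) = +1 → QR.
Total quadratic residues among the 4: 1.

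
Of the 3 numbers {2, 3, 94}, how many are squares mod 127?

(2/127) = +1 → QR.
(3/127) = -1 → non-residue.
(94/127) = +1 → QR.
Total quadratic residues among the 3: 2.

2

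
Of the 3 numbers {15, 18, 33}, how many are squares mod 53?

1

(15/53) = +1 → QR.
(18/53) = -1 → non-residue.
(33/53) = -1 → non-residue.
Total quadratic residues among the 3: 1.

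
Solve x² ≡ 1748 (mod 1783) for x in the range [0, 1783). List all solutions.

174, 1609

Since 1783 ≡ 3 (mod 4), a square root of 1748 is 1748^((1783+1)/4) = 1748^446 mod 1783.
Repeated squaring: 1748^2≡1225, 1748^4≡1122, 1748^8≡86, 1748^16≡264, 1748^32≡159, 1748^64≡319, 1748^128≡130, 1748^256≡853 (mod 1783).
1748^446 = 1748^(256+128+32+16+8+4+2) ≡ 174 (mod 1783).
Check: 174² = 30276 ≡ 1748 (mod 1783). The two roots are 174 and 1609.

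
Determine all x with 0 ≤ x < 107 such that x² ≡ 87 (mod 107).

Since 107 ≡ 3 (mod 4), a square root of 87 is 87^((107+1)/4) = 87^27 mod 107.
Repeated squaring: 87^2≡79, 87^4≡35, 87^8≡48, 87^16≡57 (mod 107).
87^27 = 87^(16+8+2+1) ≡ 27 (mod 107).
Check: 27² = 729 ≡ 87 (mod 107). The two roots are 27 and 80.

27, 80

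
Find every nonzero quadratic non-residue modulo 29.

2, 3, 8, 10, 11, 12, 14, 15, 17, 18, 19, 21, 26, 27

Square k = 1,…,14 (k and 29−k give the same square):
1²=1, 2²=4, 3²=9, 4²=16, 5²=25, 6²≡7, 7²≡20, 8²≡6, 9²≡23, 10²≡13, 11²≡5, 12²≡28, 13²≡24, 14²≡22 (mod 29).
The residues are {1, 4, 5, 6, 7, 9, 13, 16, 20, 22, 23, 24, 25, 28}; the non-residues are the remaining 14 nonzero classes.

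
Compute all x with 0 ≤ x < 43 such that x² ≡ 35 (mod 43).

Since 43 ≡ 3 (mod 4), a square root of 35 is 35^((43+1)/4) = 35^11 mod 43.
Repeated squaring: 35^2≡21, 35^4≡11, 35^8≡35 (mod 43).
35^11 = 35^(8+2+1) ≡ 11 (mod 43).
Check: 11² = 121 ≡ 35 (mod 43). The two roots are 11 and 32.

11, 32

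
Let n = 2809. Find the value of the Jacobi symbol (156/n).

1

Pull out 2^2: since 2809 ≡ 1 (mod 8), (2/2809) = +1, so (2/2809)^2 = +1.
Reciprocity: 39 ≡ 3 and 2809 ≡ 1 (mod 4), so (39/2809) = +(2809/39).
Reduce top mod 39: now compute (1/39).
Reached (1/39) = 1. Collecting the sign flips along the way, the symbol is +1.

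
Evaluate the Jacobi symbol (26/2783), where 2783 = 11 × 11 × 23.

Pull out 2: since 2783 ≡ 7 (mod 8), (2/2783) = +1.
Reciprocity: 13 ≡ 1 and 2783 ≡ 3 (mod 4), so (13/2783) = +(2783/13).
Reduce top mod 13: now compute (1/13).
Reached (1/13) = 1. Collecting the sign flips along the way, the symbol is +1.

1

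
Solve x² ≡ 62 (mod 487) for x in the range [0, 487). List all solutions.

190, 297

Since 487 ≡ 3 (mod 4), a square root of 62 is 62^((487+1)/4) = 62^122 mod 487.
Repeated squaring: 62^2≡435, 62^4≡269, 62^8≡285, 62^16≡383, 62^32≡102, 62^64≡177 (mod 487).
62^122 = 62^(64+32+16+8+2) ≡ 297 (mod 487).
Check: 297² = 88209 ≡ 62 (mod 487). The two roots are 190 and 297.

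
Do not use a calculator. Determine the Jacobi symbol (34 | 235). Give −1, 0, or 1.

Pull out 2: since 235 ≡ 3 (mod 8), (2/235) = -1.
Reciprocity: 17 ≡ 1 and 235 ≡ 3 (mod 4), so (17/235) = +(235/17).
Reduce top mod 17: now compute (14/17).
Pull out 2: since 17 ≡ 1 (mod 8), (2/17) = +1.
Reciprocity: 7 ≡ 3 and 17 ≡ 1 (mod 4), so (7/17) = +(17/7).
Reduce top mod 7: now compute (3/7).
Reciprocity: 3 ≡ 3 and 7 ≡ 3 (mod 4), so (3/7) = −(7/3).
Reduce top mod 3: now compute (1/3).
Reached (1/3) = 1. Collecting the sign flips along the way, the symbol is +1.

1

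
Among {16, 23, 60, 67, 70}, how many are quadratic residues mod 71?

2

(16/71) = +1 → QR.
(23/71) = -1 → non-residue.
(60/71) = +1 → QR.
(67/71) = -1 → non-residue.
(70/71) = -1 → non-residue.
Total quadratic residues among the 5: 2.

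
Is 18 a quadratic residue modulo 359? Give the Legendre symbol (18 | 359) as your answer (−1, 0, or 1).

1

Pull out 2: since 359 ≡ 7 (mod 8), (2/359) = +1.
Reciprocity: 9 ≡ 1 and 359 ≡ 3 (mod 4), so (9/359) = +(359/9).
Reduce top mod 9: now compute (8/9).
Pull out 2^3: since 9 ≡ 1 (mod 8), (2/9) = +1, so (2/9)^3 = +1.
Reached (1/9) = 1. Collecting the sign flips along the way, the symbol is +1.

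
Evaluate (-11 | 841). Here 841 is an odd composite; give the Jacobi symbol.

First reduce: -11 ≡ 830 (mod 841).
Pull out 2: since 841 ≡ 1 (mod 8), (2/841) = +1.
Reciprocity: 415 ≡ 3 and 841 ≡ 1 (mod 4), so (415/841) = +(841/415).
Reduce top mod 415: now compute (11/415).
Reciprocity: 11 ≡ 3 and 415 ≡ 3 (mod 4), so (11/415) = −(415/11).
Reduce top mod 11: now compute (8/11).
Pull out 2^3: since 11 ≡ 3 (mod 8), (2/11) = -1, so (2/11)^3 = -1.
Reached (1/11) = 1. Collecting the sign flips along the way, the symbol is +1.

1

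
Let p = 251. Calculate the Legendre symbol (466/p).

Euler's criterion: (466/251) ≡ 215^125 (mod 251).
215^2 ≡ 41 (mod 251)
215^4 ≡ 175 (mod 251)
215^8 ≡ 3 (mod 251)
215^16 ≡ 9 (mod 251)
215^32 ≡ 81 (mod 251)
215^64 ≡ 35 (mod 251)
215^125 = 215^(64+32+16+8+4+1) ≡ 250 (mod 251).
Result is 250 ≡ −1, so (466/251) = −1.

-1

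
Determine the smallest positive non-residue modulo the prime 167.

5

(2/167) = +1, so 2 is a residue.
(3/167) = +1, so 3 is a residue.
(4/167) = +1, so 4 is a residue.
(5/167) = −1, so 5 is the smallest positive non-residue mod 167.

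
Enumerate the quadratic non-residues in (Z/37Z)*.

2,5,6,8,13,14,15,17,18,19,20,22,23,24,29,31,32,35

Square k = 1,…,18 (k and 37−k give the same square):
1²=1, 2²=4, 3²=9, 4²=16, 5²=25, 6²=36, 7²≡12, 8²≡27, 9²≡7, 10²≡26, 11²≡10, 12²≡33, 13²≡21, 14²≡11, 15²≡3, 16²≡34, 17²≡30, 18²≡28 (mod 37).
The residues are {1, 3, 4, 7, 9, 10, 11, 12, 16, 21, 25, 26, 27, 28, 30, 33, 34, 36}; the non-residues are the remaining 18 nonzero classes.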